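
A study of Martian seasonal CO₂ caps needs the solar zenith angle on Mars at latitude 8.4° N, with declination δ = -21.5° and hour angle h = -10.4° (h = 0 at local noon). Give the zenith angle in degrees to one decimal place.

cos θ_z = sin ϕ sin δ + cos ϕ cos δ cos h = -0.053540 + 0.905315 = 0.851775.
θ_z = arccos(0.851775) = 31.6°.

θ_z = 31.6°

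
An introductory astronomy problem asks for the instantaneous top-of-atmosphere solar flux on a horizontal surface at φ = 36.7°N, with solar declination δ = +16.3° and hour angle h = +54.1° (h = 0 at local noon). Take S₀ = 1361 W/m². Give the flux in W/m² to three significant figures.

cos θ_z = sin φ sin δ + cos φ cos δ cos h = 0.167733 + 0.451242 = 0.618975.
Flux = S₀ · cos θ_z = 1361 × 0.618975 = 842.4 W/m².

842 W/m²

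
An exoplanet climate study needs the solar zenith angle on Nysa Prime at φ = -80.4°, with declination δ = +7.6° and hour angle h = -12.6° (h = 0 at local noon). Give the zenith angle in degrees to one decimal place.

cos θ_z = sin φ sin δ + cos φ cos δ cos h = -0.130404 + 0.161323 = 0.030919.
θ_z = arccos(0.030919) = 88.2°.

θ_z = 88.2°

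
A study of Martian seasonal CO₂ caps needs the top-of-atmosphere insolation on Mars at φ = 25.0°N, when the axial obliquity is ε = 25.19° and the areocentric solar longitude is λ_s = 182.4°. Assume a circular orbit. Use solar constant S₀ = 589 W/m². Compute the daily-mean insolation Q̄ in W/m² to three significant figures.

Q̄ ≈ 168 W/m²

sin δ = sin 25.19° × sin 182.4° = -0.01782, so δ = -1.021°.
cos H₀ = −tan(+25.0°) tan(-1.021°) = 0.0083, H₀ = 1.5625 rad.
Bracket: H₀ sin φ sin δ + cos φ cos δ sin H₀ = 1.5625×0.42262×-0.01782 + 0.90631×0.99984×0.99997 = -0.011767 + 0.906138 = 0.894371.
Q̄ = (S₀/π) × [bracket] = (589/π) × 0.894371 = 167.7 W/m².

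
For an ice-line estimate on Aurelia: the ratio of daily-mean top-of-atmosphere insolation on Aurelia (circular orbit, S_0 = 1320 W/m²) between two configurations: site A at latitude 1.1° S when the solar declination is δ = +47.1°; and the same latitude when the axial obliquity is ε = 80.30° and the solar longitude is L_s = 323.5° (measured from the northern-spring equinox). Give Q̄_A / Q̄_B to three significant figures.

— Configuration A (ϕ=-1.1°):
cos h₀ = −tan(-1.1°) tan(+47.100°) = 0.0207, h₀ = 1.5501 rad.
Bracket: h₀ sin ϕ sin δ + cos ϕ cos δ sin h₀ = 1.5501×-0.01920×0.73254 + 0.99982×0.68072×0.99979 = -0.021802 + 0.680455 = 0.658653.
Q̄ = (S_0/π) × [bracket] = (1320/π) × 0.658653 = 276.75 W/m².
— Configuration B (ϕ=-1.1°):
Solar declination: sin δ = sin ε · sin L_s = sin 80.30° × sin 323.5° = -0.58632, so δ = -35.896°.
cos h₀ = −tan(-1.1°) tan(-35.896°) = -0.0139, h₀ = 1.5847 rad.
Bracket: h₀ sin ϕ sin δ + cos ϕ cos δ sin h₀ = 1.5847×-0.01920×-0.58632 + 0.99982×0.81008×0.99990 = 0.017840 + 0.809853 = 0.827693.
Q̄ = (S_0/π) × [bracket] = (1320/π) × 0.827693 = 347.77 W/m².
Ratio Q̄_A / Q̄_B = 276.75 / 347.77 = 0.7958.

Q̄_A / Q̄_B ≈ 0.796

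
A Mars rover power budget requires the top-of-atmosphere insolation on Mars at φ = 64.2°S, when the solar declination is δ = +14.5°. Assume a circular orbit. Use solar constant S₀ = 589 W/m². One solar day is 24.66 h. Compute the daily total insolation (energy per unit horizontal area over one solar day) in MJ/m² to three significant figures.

cos H₀ = −tan(-64.2°) tan(+14.500°) = 0.5350, H₀ = 1.0063 rad.
Bracket: H₀ sin φ sin δ + cos φ cos δ sin H₀ = 1.0063×-0.90032×0.25038 + 0.43523×0.96815×0.84487 = -0.226842 + 0.356001 = 0.129159.
Q̄ = (S₀/π) × [bracket] = (589/π) × 0.129159 = 24.215 W/m².
Daily total = Q̄ × 24.66 h × 3600 s/h = 24.215 × 24.66 × 3600 / 10⁶ = 2.150 MJ/m².

2.15 MJ/m²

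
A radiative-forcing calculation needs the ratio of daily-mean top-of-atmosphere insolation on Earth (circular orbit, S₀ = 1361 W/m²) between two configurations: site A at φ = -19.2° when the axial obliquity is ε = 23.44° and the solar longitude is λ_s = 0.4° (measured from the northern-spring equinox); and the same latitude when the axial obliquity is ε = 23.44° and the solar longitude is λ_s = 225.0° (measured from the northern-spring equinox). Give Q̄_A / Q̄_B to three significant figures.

— Configuration A (φ=-19.2°):
Solar declination: sin δ = sin ε · sin λ_s = sin 23.44° × sin 0.4° = 0.00278, so δ = +0.159°.
cos H₀ = −tan(-19.2°) tan(+0.159°) = 0.0010, H₀ = 1.5698 rad.
Bracket: H₀ sin φ sin δ + cos φ cos δ sin H₀ = 1.5698×-0.32887×0.00278 + 0.94438×1.00000×1.00000 = -0.001435 + 0.944380 = 0.942945.
Q̄ = (S₀/π) × [bracket] = (1361/π) × 0.942945 = 408.50 W/m².
— Configuration B (φ=-19.2°):
Solar declination: sin δ = sin ε · sin λ_s = sin 23.44° × sin 225.0° = -0.28128, so δ = -16.337°.
cos H₀ = −tan(-19.2°) tan(-16.337°) = -0.1021, H₀ = 1.6730 rad.
Bracket: H₀ sin φ sin δ + cos φ cos δ sin H₀ = 1.6730×-0.32887×-0.28128 + 0.94438×0.95963×0.99478 = 0.154760 + 0.901525 = 1.056285.
Q̄ = (S₀/π) × [bracket] = (1361/π) × 1.056285 = 457.60 W/m².
Ratio Q̄_A / Q̄_B = 408.50 / 457.60 = 0.8927.

Q̄_A / Q̄_B ≈ 0.893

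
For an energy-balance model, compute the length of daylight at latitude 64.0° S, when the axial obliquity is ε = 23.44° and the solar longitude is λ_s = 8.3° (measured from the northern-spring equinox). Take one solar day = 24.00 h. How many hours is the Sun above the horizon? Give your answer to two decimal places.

Solar declination: sin δ = sin ε · sin λ_s = sin 23.44° × sin 8.3° = 0.05742, so δ = +3.292°.
cos H₀ = −tan φ · tan δ = −tan(-64.0°) × tan(+3.292°) = 0.1179, so H₀ = 1.4526 rad = 83.23°.
Daylight = 2H₀/(2π) × 24.00 h = (1.4526/π) × 24.00 = 11.10 h.

11.10 h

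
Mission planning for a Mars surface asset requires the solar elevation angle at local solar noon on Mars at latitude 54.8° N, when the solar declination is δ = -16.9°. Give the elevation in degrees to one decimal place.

At local noon the hour angle is zero, so the zenith angle equals |φ − δ| = |+54.8° − (-16.900°)| = 71.700°.
Elevation = 90° − 71.700° = 18.3°.

18.3°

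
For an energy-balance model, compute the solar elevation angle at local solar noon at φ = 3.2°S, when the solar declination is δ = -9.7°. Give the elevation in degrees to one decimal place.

At local noon the hour angle is zero, so the zenith angle equals |φ − δ| = |-3.2° − (-9.700°)| = 6.500°.
Elevation = 90° − 6.500° = 83.5°.

83.5°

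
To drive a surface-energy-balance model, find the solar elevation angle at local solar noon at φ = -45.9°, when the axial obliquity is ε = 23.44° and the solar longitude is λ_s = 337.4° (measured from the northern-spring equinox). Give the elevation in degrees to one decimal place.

52.9°

Solar declination: sin δ = sin ε · sin λ_s = sin 23.44° × sin 337.4° = -0.15287, so δ = -8.793°.
At local noon the hour angle is zero, so the zenith angle equals |φ − δ| = |-45.9° − (-8.793°)| = 37.107°.
Elevation = 90° − 37.107° = 52.9°.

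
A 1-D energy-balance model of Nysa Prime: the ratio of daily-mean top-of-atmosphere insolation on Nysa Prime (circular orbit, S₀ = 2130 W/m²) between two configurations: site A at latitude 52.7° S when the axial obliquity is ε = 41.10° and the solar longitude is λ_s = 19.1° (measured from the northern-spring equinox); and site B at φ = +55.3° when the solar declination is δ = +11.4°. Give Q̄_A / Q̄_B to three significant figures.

Q̄_A / Q̄_B ≈ 0.416

— Configuration A (φ=-52.7°):
Solar declination: sin δ = sin ε · sin λ_s = sin 41.10° × sin 19.1° = 0.21510, so δ = +12.422°.
cos H₀ = −tan(-52.7°) tan(+12.422°) = 0.2891, H₀ = 1.2775 rad.
Bracket: H₀ sin φ sin δ + cos φ cos δ sin H₀ = 1.2775×-0.79547×0.21510 + 0.60599×0.97659×0.95729 = -0.218587 + 0.566528 = 0.347941.
Q̄ = (S₀/π) × [bracket] = (2130/π) × 0.347941 = 235.90 W/m².
— Configuration B (φ=+55.3°):
cos H₀ = −tan(+55.3°) tan(+11.400°) = -0.2912, H₀ = 1.8663 rad.
Bracket: H₀ sin φ sin δ + cos φ cos δ sin H₀ = 1.8663×0.82214×0.19766 + 0.56928×0.98027×0.95666 = 0.303282 + 0.533862 = 0.837144.
Q̄ = (S₀/π) × [bracket] = (2130/π) × 0.837144 = 567.58 W/m².
Ratio Q̄_A / Q̄_B = 235.90 / 567.58 = 0.4156.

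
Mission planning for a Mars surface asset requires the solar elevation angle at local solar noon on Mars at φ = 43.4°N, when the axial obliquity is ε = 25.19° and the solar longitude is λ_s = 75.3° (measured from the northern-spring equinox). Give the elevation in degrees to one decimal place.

Solar declination: sin δ = sin ε · sin λ_s = sin 25.19° × sin 75.3° = 0.41169, so δ = +24.311°.
At local noon the hour angle is zero, so the zenith angle equals |φ − δ| = |+43.4° − (+24.311°)| = 19.089°.
Elevation = 90° − 19.089° = 70.9°.

70.9°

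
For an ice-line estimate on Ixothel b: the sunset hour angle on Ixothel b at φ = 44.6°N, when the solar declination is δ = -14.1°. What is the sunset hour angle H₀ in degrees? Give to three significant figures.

cos H₀ = −tan φ · tan δ = −tan(+44.6°) × tan(-14.100°) = 0.2477, so H₀ = 1.3205 rad = 75.66°.

H₀ = 75.7°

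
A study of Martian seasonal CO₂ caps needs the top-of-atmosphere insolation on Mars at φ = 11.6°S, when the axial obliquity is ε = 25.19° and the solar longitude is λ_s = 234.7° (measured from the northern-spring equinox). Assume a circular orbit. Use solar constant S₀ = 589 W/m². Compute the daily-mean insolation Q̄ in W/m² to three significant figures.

Solar declination: sin δ = sin ε · sin λ_s = sin 25.19° × sin 234.7° = -0.34737, so δ = -20.326°.
cos H₀ = −tan(-11.6°) tan(-20.326°) = -0.0760, H₀ = 1.6469 rad.
Bracket: H₀ sin φ sin δ + cos φ cos δ sin H₀ = 1.6469×-0.20108×-0.34737 + 0.97958×0.93773×0.99710 = 0.115035 + 0.915918 = 1.030953.
Q̄ = (S₀/π) × [bracket] = (589/π) × 1.030953 = 193.3 W/m².

Q̄ ≈ 193 W/m²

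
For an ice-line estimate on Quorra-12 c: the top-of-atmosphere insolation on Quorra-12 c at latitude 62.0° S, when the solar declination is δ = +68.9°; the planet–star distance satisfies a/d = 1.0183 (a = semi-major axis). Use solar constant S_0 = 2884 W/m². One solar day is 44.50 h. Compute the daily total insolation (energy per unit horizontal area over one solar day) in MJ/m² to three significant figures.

cos h₀ = −tan(-62.0°) tan(+68.900°) = 4.8740 ≥ 1 ⇒ polar night, h₀ = 0 and Q̄ = 0.
Inverse-square distance factor (a/d)² = 1.0183² = 1.036935.
Daily total = Q̄ × 44.50 h × 3600 s/h = 0.00 MJ/m².

0.00 MJ/m²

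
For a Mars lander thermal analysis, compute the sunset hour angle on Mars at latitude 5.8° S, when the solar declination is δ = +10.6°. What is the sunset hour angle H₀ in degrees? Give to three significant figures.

H₀ = 88.9°

cos H₀ = −tan φ · tan δ = −tan(-5.8°) × tan(+10.600°) = 0.0190, so H₀ = 1.5518 rad = 88.91°.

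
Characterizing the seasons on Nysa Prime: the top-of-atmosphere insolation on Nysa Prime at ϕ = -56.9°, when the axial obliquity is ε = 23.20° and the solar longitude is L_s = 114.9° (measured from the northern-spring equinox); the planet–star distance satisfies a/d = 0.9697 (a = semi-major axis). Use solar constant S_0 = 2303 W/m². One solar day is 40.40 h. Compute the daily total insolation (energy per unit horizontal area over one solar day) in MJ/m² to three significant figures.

Solar declination: sin δ = sin ε · sin L_s = sin 23.20° × sin 114.9° = 0.35732, so δ = +20.936°.
cos h₀ = −tan(-56.9°) tan(+20.936°) = 0.5869, h₀ = 0.9436 rad.
Bracket: h₀ sin ϕ sin δ + cos ϕ cos δ sin h₀ = 0.9436×-0.83772×0.35732 + 0.54610×0.93398×0.80968 = -0.282452 + 0.412974 = 0.130522.
Inverse-square distance factor (a/d)² = 0.9697² = 0.940318.
Q̄ = (S_0/π) × 0.940318 × [bracket] = (2303/π) × 0.940318 × 0.130522 = 89.971 W/m².
Daily total = Q̄ × 40.40 h × 3600 s/h = 89.971 × 40.40 × 3600 / 10⁶ = 13.09 MJ/m².

13.1 MJ/m²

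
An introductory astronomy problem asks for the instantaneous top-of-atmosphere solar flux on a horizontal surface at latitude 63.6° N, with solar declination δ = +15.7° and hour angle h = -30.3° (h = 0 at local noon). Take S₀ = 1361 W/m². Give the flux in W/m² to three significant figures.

cos θ_z = sin φ sin δ + cos φ cos δ cos h = 0.242380 + 0.369574 = 0.611954.
Flux = S₀ · cos θ_z = 1361 × 0.611954 = 832.9 W/m².

833 W/m²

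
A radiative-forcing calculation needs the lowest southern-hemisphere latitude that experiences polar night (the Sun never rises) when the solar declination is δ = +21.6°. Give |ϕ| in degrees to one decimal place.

Polar night requires cos h₀ = −tan ϕ tan δ ≥ 1, i.e. tan ϕ tan δ ≤ −1.
The boundary is |tan ϕ| · |tan δ| = 1, so |ϕ| = 90° − |δ| = 90° − 21.6° = 68.4° in the southern hemisphere.

|ϕ| = 68.4°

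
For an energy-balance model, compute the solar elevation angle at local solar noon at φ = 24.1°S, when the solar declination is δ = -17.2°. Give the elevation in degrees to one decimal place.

83.1°

At local noon the hour angle is zero, so the zenith angle equals |φ − δ| = |-24.1° − (-17.200°)| = 6.900°.
Elevation = 90° − 6.900° = 83.1°.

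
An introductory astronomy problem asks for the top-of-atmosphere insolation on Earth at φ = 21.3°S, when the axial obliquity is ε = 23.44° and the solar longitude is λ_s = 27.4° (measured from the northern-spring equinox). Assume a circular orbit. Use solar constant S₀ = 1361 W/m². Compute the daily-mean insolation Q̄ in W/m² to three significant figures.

Solar declination: sin δ = sin ε · sin λ_s = sin 23.44° × sin 27.4° = 0.18306, so δ = +10.548°.
cos H₀ = −tan(-21.3°) tan(+10.548°) = 0.0726, H₀ = 1.4981 rad.
Bracket: H₀ sin φ sin δ + cos φ cos δ sin H₀ = 1.4981×-0.36325×0.18306 + 0.93169×0.98310×0.99736 = -0.099618 + 0.913526 = 0.813908.
Q̄ = (S₀/π) × [bracket] = (1361/π) × 0.813908 = 352.6 W/m².

Q̄ ≈ 353 W/m²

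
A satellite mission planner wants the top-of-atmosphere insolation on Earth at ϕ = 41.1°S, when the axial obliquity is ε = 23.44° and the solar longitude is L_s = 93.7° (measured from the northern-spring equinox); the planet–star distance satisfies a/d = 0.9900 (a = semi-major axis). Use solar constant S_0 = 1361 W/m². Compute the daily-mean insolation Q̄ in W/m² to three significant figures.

Q̄ ≈ 141 W/m²

Solar declination: sin δ = sin ε · sin L_s = sin 23.44° × sin 93.7° = 0.39696, so δ = +23.388°.
cos h₀ = −tan(-41.1°) tan(+23.388°) = 0.3773, h₀ = 1.1839 rad.
Bracket: h₀ sin ϕ sin δ + cos ϕ cos δ sin h₀ = 1.1839×-0.65738×0.39696 + 0.75356×0.91784×0.92610 = -0.308943 + 0.640535 = 0.331592.
Inverse-square distance factor (a/d)² = 0.9900² = 0.980100.
Q̄ = (S_0/π) × 0.980100 × [bracket] = (1361/π) × 0.980100 × 0.331592 = 140.8 W/m².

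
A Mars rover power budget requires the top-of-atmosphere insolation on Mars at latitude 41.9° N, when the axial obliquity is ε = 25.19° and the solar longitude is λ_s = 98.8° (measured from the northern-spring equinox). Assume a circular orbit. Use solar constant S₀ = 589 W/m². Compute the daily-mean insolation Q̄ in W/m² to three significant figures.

Solar declination: sin δ = sin ε · sin λ_s = sin 25.19° × sin 98.8° = 0.42061, so δ = +24.873°.
cos H₀ = −tan(+41.9°) tan(+24.873°) = -0.4160, H₀ = 1.9998 rad.
Bracket: H₀ sin φ sin δ + cos φ cos δ sin H₀ = 1.9998×0.66783×0.42061 + 0.74431×0.90724×0.90937 = 0.561736 + 0.614068 = 1.175804.
Q̄ = (S₀/π) × [bracket] = (589/π) × 1.175804 = 220.4 W/m².

Q̄ ≈ 220 W/m²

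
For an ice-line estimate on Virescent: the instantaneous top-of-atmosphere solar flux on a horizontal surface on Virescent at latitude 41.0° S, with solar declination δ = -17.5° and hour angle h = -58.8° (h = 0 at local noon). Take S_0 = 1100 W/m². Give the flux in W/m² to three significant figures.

627 W/m²

cos θ_z = sin ϕ sin δ + cos ϕ cos δ cos h = 0.197281 + 0.372865 = 0.570146.
Flux = S_0 · cos θ_z = 1100 × 0.570146 = 627.2 W/m².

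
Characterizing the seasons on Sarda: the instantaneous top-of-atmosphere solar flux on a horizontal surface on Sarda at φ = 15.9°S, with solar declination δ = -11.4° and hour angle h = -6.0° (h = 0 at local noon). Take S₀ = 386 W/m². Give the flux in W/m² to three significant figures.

383 W/m²

cos θ_z = sin φ sin δ + cos φ cos δ cos h = 0.054150 + 0.937603 = 0.991753.
Flux = S₀ · cos θ_z = 386 × 0.991753 = 382.8 W/m².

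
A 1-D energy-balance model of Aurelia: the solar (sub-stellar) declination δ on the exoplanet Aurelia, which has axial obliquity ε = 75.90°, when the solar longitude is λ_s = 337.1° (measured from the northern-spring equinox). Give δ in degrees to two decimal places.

δ = -22.17°

sin δ = sin ε · sin λ_s = sin 75.90° × sin 337.1° = -0.377400.
δ = arcsin(-0.377400) = -22.17°.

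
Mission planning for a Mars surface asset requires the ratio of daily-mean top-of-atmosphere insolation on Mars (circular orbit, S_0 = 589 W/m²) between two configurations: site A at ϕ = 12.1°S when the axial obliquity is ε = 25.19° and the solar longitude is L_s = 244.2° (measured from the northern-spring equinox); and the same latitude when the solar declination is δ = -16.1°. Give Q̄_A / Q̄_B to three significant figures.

— Configuration A (ϕ=-12.1°):
Solar declination: sin δ = sin ε · sin L_s = sin 25.19° × sin 244.2° = -0.38319, so δ = -22.532°.
cos h₀ = −tan(-12.1°) tan(-22.532°) = -0.0889, h₀ = 1.6599 rad.
Bracket: h₀ sin ϕ sin δ + cos ϕ cos δ sin h₀ = 1.6599×-0.20962×-0.38319 + 0.97778×0.92367×0.99604 = 0.133330 + 0.899570 = 1.032900.
Q̄ = (S_0/π) × [bracket] = (589/π) × 1.032900 = 193.65 W/m².
— Configuration B (ϕ=-12.1°):
cos h₀ = −tan(-12.1°) tan(-16.100°) = -0.0619, h₀ = 1.6327 rad.
Bracket: h₀ sin ϕ sin δ + cos ϕ cos δ sin h₀ = 1.6327×-0.20962×-0.27731 + 0.97778×0.96078×0.99808 = 0.094908 + 0.937628 = 1.032536.
Q̄ = (S_0/π) × [bracket] = (589/π) × 1.032536 = 193.58 W/m².
Ratio Q̄_A / Q̄_B = 193.65 / 193.58 = 1.000.

Q̄_A / Q̄_B ≈ 1.00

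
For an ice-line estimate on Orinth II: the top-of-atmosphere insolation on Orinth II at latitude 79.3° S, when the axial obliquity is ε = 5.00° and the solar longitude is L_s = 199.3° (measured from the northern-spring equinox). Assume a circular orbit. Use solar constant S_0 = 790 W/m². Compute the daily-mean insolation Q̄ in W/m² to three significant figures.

Solar declination: sin δ = sin ε · sin L_s = sin 5.00° × sin 199.3° = -0.02881, so δ = -1.651°.
cos h₀ = −tan(-79.3°) tan(-1.651°) = -0.1525, h₀ = 1.7239 rad.
Bracket: h₀ sin ϕ sin δ + cos ϕ cos δ sin h₀ = 1.7239×-0.98261×-0.02881 + 0.18567×0.99959×0.98830 = 0.048802 + 0.183422 = 0.232224.
Q̄ = (S_0/π) × [bracket] = (790/π) × 0.232224 = 58.40 W/m².

Q̄ ≈ 58.4 W/m²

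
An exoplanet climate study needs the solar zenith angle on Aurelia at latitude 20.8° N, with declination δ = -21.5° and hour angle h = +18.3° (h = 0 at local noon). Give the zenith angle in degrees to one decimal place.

cos θ_z = sin ϕ sin δ + cos ϕ cos δ cos h = -0.130147 + 0.825790 = 0.695643.
θ_z = arccos(0.695643) = 45.9°.

θ_z = 45.9°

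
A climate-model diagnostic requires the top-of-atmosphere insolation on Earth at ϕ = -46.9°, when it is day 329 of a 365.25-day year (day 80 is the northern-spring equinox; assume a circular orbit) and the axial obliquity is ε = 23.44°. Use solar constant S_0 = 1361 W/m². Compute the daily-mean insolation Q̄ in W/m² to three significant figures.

Solar longitude: L_s = 360° × (329 − 80)/365.25 = 245.421°.
sin δ = sin 23.44° × sin 245.421° = -0.36174, so δ = -21.207°.
cos h₀ = −tan(-46.9°) tan(-21.207°) = -0.4146, h₀ = 1.9984 rad.
Bracket: h₀ sin ϕ sin δ + cos ϕ cos δ sin h₀ = 1.9984×-0.73016×-0.36174 + 0.68327×0.93228×0.90998 = 0.527834 + 0.579656 = 1.107490.
Q̄ = (S_0/π) × [bracket] = (1361/π) × 1.107490 = 479.8 W/m².

Q̄ ≈ 480 W/m²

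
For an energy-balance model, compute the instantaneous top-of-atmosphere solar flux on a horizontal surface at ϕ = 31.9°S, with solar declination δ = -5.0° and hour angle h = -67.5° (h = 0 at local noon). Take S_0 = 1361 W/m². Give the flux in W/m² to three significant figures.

503 W/m²

cos θ_z = sin ϕ sin δ + cos ϕ cos δ cos h = 0.046056 + 0.323651 = 0.369707.
Flux = S_0 · cos θ_z = 1361 × 0.369707 = 503.2 W/m².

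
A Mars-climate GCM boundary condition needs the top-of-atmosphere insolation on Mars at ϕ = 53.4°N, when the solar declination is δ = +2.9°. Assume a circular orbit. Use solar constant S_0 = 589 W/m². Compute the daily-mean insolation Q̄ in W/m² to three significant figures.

cos h₀ = −tan(+53.4°) tan(+2.900°) = -0.0682, h₀ = 1.6391 rad.
Bracket: h₀ sin ϕ sin δ + cos ϕ cos δ sin h₀ = 1.6391×0.80282×0.05059 + 0.59622×0.99872×0.99767 = 0.066571 + 0.594069 = 0.660640.
Q̄ = (S_0/π) × [bracket] = (589/π) × 0.660640 = 123.9 W/m².

Q̄ ≈ 124 W/m²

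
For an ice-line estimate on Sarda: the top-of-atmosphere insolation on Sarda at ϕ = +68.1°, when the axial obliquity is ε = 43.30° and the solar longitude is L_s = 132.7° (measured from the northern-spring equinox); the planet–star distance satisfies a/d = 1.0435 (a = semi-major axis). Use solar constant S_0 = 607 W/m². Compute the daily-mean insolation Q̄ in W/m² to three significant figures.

Q̄ ≈ 309 W/m²

Solar declination: sin δ = sin ε · sin L_s = sin 43.30° × sin 132.7° = 0.50402, so δ = +30.266°.
cos h₀ = −tan(+68.1°) tan(+30.266°) = -1.4517 ≤ −1 ⇒ polar day, h₀ = π.
Bracket: h₀ sin ϕ sin δ + cos ϕ cos δ sin h₀ = 3.1416×0.92784×0.50402 + 0.37299×0.86369×0.00000 = 1.469169 + 0.000000 = 1.469169.
Inverse-square distance factor (a/d)² = 1.0435² = 1.088892.
Q̄ = (S_0/π) × 1.088892 × [bracket] = (607/π) × 1.088892 × 1.469169 = 309.1 W/m².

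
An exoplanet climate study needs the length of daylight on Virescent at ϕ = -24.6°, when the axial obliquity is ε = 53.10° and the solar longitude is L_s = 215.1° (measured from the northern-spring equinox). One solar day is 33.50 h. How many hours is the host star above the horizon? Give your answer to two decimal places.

Solar declination: sin δ = sin ε · sin L_s = sin 53.10° × sin 215.1° = -0.45982, so δ = -27.376°.
cos h₀ = −tan ϕ · tan δ = −tan(-24.6°) × tan(-27.376°) = -0.2371, so h₀ = 1.8101 rad = 103.71°.
Daylight = 2h₀/(2π) × 33.50 h = (1.8101/π) × 33.50 = 19.30 h.

19.30 h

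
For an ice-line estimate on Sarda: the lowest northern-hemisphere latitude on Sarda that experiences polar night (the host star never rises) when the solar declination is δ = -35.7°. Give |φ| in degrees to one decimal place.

|φ| = 54.3°

Polar night requires cos H₀ = −tan φ tan δ ≥ 1, i.e. tan φ tan δ ≤ −1.
The boundary is |tan φ| · |tan δ| = 1, so |φ| = 90° − |δ| = 90° − 35.7° = 54.3° in the northern hemisphere.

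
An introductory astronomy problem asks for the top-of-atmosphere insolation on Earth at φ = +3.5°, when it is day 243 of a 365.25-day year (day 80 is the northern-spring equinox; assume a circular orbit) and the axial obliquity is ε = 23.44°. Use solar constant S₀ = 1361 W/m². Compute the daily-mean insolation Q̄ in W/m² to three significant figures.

Q̄ ≈ 434 W/m²

Solar longitude: λ_s = 360° × (243 − 80)/365.25 = 160.657°.
sin δ = sin 23.44° × sin 160.657° = 0.13176, so δ = +7.571°.
cos H₀ = −tan(+3.5°) tan(+7.571°) = -0.0081, H₀ = 1.5789 rad.
Bracket: H₀ sin φ sin δ + cos φ cos δ sin H₀ = 1.5789×0.06105×0.13176 + 0.99813×0.99128×0.99997 = 0.012701 + 0.989397 = 1.002098.
Q̄ = (S₀/π) × [bracket] = (1361/π) × 1.002098 = 434.1 W/m².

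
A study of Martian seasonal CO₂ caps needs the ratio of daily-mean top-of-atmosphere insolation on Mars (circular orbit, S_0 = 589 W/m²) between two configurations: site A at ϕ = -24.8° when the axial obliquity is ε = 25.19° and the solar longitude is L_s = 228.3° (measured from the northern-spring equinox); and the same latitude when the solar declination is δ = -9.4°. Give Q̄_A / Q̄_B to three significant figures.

Q̄_A / Q̄_B ≈ 1.07

— Configuration A (ϕ=-24.8°):
Solar declination: sin δ = sin ε · sin L_s = sin 25.19° × sin 228.3° = -0.31779, so δ = -18.529°.
cos h₀ = −tan(-24.8°) tan(-18.529°) = -0.1549, h₀ = 1.7263 rad.
Bracket: h₀ sin ϕ sin δ + cos ϕ cos δ sin h₀ = 1.7263×-0.41945×-0.31779 + 0.90778×0.94816×0.98794 = 0.230111 + 0.850340 = 1.080451.
Q̄ = (S_0/π) × [bracket] = (589/π) × 1.080451 = 202.57 W/m².
— Configuration B (ϕ=-24.8°):
cos h₀ = −tan(-24.8°) tan(-9.400°) = -0.0765, h₀ = 1.6474 rad.
Bracket: h₀ sin ϕ sin δ + cos ϕ cos δ sin h₀ = 1.6474×-0.41945×-0.16333 + 0.90778×0.98657×0.99707 = 0.112861 + 0.892964 = 1.005825.
Q̄ = (S_0/π) × [bracket] = (589/π) × 1.005825 = 188.58 W/m².
Ratio Q̄_A / Q̄_B = 202.57 / 188.58 = 1.074.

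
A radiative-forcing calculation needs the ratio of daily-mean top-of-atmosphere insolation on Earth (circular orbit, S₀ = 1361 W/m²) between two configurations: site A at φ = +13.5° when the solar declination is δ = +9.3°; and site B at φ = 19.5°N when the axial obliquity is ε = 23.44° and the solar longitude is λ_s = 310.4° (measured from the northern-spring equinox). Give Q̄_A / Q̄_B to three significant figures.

— Configuration A (φ=+13.5°):
cos H₀ = −tan(+13.5°) tan(+9.300°) = -0.0393, H₀ = 1.6101 rad.
Bracket: H₀ sin φ sin δ + cos φ cos δ sin H₀ = 1.6101×0.23345×0.16160 + 0.97237×0.98686×0.99923 = 0.060742 + 0.958854 = 1.019596.
Q̄ = (S₀/π) × [bracket] = (1361/π) × 1.019596 = 441.71 W/m².
— Configuration B (φ=+19.5°):
Solar declination: sin δ = sin ε · sin λ_s = sin 23.44° × sin 310.4° = -0.30293, so δ = -17.634°.
cos H₀ = −tan(+19.5°) tan(-17.634°) = 0.1126, H₀ = 1.4580 rad.
Bracket: H₀ sin φ sin δ + cos φ cos δ sin H₀ = 1.4580×0.33381×-0.30293 + 0.94264×0.95301×0.99364 = -0.147435 + 0.892632 = 0.745197.
Q̄ = (S₀/π) × [bracket] = (1361/π) × 0.745197 = 322.83 W/m².
Ratio Q̄_A / Q̄_B = 441.71 / 322.83 = 1.368.

Q̄_A / Q̄_B ≈ 1.37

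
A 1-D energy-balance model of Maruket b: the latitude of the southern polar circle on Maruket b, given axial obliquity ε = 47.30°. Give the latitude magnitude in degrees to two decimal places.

42.70°

The polar circle is the lowest latitude that experiences at least one full rotation of continuous darkness at the northern-summer solstice; it lies at |φ| = 90° − ε = 90° − 47.30° = 42.70°.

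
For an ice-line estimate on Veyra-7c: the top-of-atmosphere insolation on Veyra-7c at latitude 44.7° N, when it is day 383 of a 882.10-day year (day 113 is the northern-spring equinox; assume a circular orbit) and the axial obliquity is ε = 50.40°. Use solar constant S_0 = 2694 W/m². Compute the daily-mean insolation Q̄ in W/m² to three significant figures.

Solar longitude: L_s = 360° × (383 − 113)/882.10 = 110.192°.
sin δ = sin 50.40° × sin 110.192° = 0.72316, so δ = +46.316°.
cos h₀ = −tan(+44.7°) tan(+46.316°) = -1.0361 ≤ −1 ⇒ polar day, h₀ = π.
Bracket: h₀ sin ϕ sin δ + cos ϕ cos δ sin h₀ = 3.1416×0.70339×0.72316 + 0.71080×0.69068×0.00000 = 1.598017 + 0.000000 = 1.598017.
Q̄ = (S_0/π) × [bracket] = (2694/π) × 1.598017 = 1370 W/m².

Q̄ ≈ 1.37e+03 W/m²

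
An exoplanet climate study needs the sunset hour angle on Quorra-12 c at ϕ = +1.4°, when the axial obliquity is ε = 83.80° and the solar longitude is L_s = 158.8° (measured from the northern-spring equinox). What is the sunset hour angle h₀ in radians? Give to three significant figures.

h₀ = 1.58 rad

Solar declination: sin δ = sin ε · sin L_s = sin 83.80° × sin 158.8° = 0.35951, so δ = +21.070°.
cos h₀ = −tan ϕ · tan δ = −tan(+1.4°) × tan(+21.070°) = -0.0094, so h₀ = 1.5802 rad = 90.54°.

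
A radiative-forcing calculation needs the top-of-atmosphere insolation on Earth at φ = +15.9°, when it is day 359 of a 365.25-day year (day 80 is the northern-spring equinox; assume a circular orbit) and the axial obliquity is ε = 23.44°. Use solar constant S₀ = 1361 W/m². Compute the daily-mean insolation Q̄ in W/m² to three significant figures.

Q̄ ≈ 312 W/m²

Solar longitude: λ_s = 360° × (359 − 80)/365.25 = 274.990°.
sin δ = sin 23.44° × sin 274.990° = -0.39628, so δ = -23.346°.
cos H₀ = −tan(+15.9°) tan(-23.346°) = 0.1229, H₀ = 1.4475 rad.
Bracket: H₀ sin φ sin δ + cos φ cos δ sin H₀ = 1.4475×0.27396×-0.39628 + 0.96174×0.91813×0.99241 = -0.157148 + 0.876300 = 0.719152.
Q̄ = (S₀/π) × [bracket] = (1361/π) × 0.719152 = 311.6 W/m².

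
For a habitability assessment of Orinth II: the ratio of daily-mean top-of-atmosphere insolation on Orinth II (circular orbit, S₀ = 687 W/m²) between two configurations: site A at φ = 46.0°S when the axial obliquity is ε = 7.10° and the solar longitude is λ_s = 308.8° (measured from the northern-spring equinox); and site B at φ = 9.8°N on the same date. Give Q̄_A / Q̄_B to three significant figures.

— Configuration A (φ=-46.0°):
Solar declination: sin δ = sin ε · sin λ_s = sin 7.10° × sin 308.8° = -0.09633, so δ = -5.528°.
cos H₀ = −tan(-46.0°) tan(-5.528°) = -0.1002, H₀ = 1.6712 rad.
Bracket: H₀ sin φ sin δ + cos φ cos δ sin H₀ = 1.6712×-0.71934×-0.09633 + 0.69466×0.99535×0.99497 = 0.115804 + 0.687952 = 0.803756.
Q̄ = (S₀/π) × [bracket] = (687/π) × 0.803756 = 175.76 W/m².
— Configuration B (φ=+9.8°):
cos H₀ = −tan(+9.8°) tan(-5.528°) = 0.0167, H₀ = 1.5541 rad.
Bracket: H₀ sin φ sin δ + cos φ cos δ sin H₀ = 1.5541×0.17021×-0.09633 + 0.98541×0.99535×0.99986 = -0.025482 + 0.980691 = 0.955209.
Q̄ = (S₀/π) × [bracket] = (687/π) × 0.955209 = 208.88 W/m².
Ratio Q̄_A / Q̄_B = 175.76 / 208.88 = 0.8414.

Q̄_A / Q̄_B ≈ 0.841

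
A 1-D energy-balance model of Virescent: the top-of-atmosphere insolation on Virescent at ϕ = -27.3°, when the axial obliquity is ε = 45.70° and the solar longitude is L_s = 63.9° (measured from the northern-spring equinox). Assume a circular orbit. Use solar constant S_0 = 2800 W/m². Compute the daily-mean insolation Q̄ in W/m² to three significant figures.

Q̄ ≈ 252 W/m²

Solar declination: sin δ = sin ε · sin L_s = sin 45.70° × sin 63.9° = 0.64271, so δ = +39.994°.
cos h₀ = −tan(-27.3°) tan(+39.994°) = 0.4330, h₀ = 1.1230 rad.
Bracket: h₀ sin ϕ sin δ + cos ϕ cos δ sin h₀ = 1.1230×-0.45865×0.64271 + 0.88862×0.76611×0.90139 = -0.331037 + 0.613649 = 0.282612.
Q̄ = (S_0/π) × [bracket] = (2800/π) × 0.282612 = 251.9 W/m².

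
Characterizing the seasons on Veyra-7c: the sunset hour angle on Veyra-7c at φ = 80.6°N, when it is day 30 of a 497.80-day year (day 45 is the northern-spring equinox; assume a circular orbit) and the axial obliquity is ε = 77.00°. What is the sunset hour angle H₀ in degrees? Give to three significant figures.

Solar longitude: λ_s = 360° × (30 − 45)/497.80 = -10.848°, i.e. -10.848° + 360° = 349.152°.
sin δ = sin 77.00° × sin 349.152° = -0.18338, so δ = -10.566°.
cos H₀ = −tan φ · tan δ = 1.1268 ≥ 1, so the host star never rises (polar night) and H₀ = 0.

H₀ = 0.00°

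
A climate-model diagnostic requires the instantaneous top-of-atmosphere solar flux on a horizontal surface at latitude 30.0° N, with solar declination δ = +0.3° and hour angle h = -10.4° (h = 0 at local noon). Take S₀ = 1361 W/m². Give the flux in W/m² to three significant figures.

cos θ_z = sin φ sin δ + cos φ cos δ cos h = 0.002618 + 0.851786 = 0.854404.
Flux = S₀ · cos θ_z = 1361 × 0.854404 = 1163 W/m².

1.16e+03 W/m²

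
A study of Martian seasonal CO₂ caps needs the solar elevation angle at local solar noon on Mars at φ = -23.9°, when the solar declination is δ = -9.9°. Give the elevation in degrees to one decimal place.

At local noon the hour angle is zero, so the zenith angle equals |φ − δ| = |-23.9° − (-9.900°)| = 14.000°.
Elevation = 90° − 14.000° = 76.0°.

76.0°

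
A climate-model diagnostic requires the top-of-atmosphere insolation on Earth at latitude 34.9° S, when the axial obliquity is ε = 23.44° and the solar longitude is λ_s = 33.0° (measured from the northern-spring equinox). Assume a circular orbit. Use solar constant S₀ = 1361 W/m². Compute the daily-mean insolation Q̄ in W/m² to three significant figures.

Solar declination: sin δ = sin ε · sin λ_s = sin 23.44° × sin 33.0° = 0.21665, so δ = +12.512°.
cos H₀ = −tan(-34.9°) tan(+12.512°) = 0.1548, H₀ = 1.4154 rad.
Bracket: H₀ sin φ sin δ + cos φ cos δ sin H₀ = 1.4154×-0.57215×0.21665 + 0.82015×0.97625×0.98794 = -0.175448 + 0.791015 = 0.615567.
Q̄ = (S₀/π) × [bracket] = (1361/π) × 0.615567 = 266.7 W/m².

Q̄ ≈ 267 W/m²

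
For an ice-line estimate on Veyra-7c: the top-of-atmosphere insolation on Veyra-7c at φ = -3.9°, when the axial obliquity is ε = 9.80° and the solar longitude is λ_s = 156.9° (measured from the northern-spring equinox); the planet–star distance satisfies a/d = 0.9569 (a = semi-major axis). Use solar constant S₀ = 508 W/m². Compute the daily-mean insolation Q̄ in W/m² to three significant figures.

Solar declination: sin δ = sin ε · sin λ_s = sin 9.80° × sin 156.9° = 0.06678, so δ = +3.829°.
cos H₀ = −tan(-3.9°) tan(+3.829°) = 0.0046, H₀ = 1.5662 rad.
Bracket: H₀ sin φ sin δ + cos φ cos δ sin H₀ = 1.5662×-0.06802×0.06678 + 0.99768×0.99777×0.99999 = -0.007114 + 0.995445 = 0.988331.
Inverse-square distance factor (a/d)² = 0.9569² = 0.915658.
Q̄ = (S₀/π) × 0.915658 × [bracket] = (508/π) × 0.915658 × 0.988331 = 146.3 W/m².

Q̄ ≈ 146 W/m²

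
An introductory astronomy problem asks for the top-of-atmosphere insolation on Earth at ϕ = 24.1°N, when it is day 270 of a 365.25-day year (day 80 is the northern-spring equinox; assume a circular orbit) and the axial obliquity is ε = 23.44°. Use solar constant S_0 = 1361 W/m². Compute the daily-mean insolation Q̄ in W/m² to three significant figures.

Q̄ ≈ 381 W/m²

Solar longitude: L_s = 360° × (270 − 80)/365.25 = 187.269°.
sin δ = sin 23.44° × sin 187.269° = -0.05033, so δ = -2.885°.
cos h₀ = −tan(+24.1°) tan(-2.885°) = 0.0225, h₀ = 1.5483 rad.
Bracket: h₀ sin ϕ sin δ + cos ϕ cos δ sin h₀ = 1.5483×0.40833×-0.05033 + 0.91283×0.99873×0.99975 = -0.031819 + 0.911443 = 0.879624.
Q̄ = (S_0/π) × [bracket] = (1361/π) × 0.879624 = 381.1 W/m².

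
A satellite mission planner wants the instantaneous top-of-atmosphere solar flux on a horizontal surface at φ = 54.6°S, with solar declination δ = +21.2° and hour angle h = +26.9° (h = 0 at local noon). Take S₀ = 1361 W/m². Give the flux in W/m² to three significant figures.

cos θ_z = sin φ sin δ + cos φ cos δ cos h = -0.294770 + 0.481640 = 0.186870.
Flux = S₀ · cos θ_z = 1361 × 0.186870 = 254.3 W/m².

254 W/m²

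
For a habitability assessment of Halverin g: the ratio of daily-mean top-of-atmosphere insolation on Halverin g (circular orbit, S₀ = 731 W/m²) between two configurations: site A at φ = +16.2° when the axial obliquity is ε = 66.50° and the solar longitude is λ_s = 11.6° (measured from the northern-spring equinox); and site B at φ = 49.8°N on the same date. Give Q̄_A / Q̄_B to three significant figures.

— Configuration A (φ=+16.2°):
Solar declination: sin δ = sin ε · sin λ_s = sin 66.50° × sin 11.6° = 0.18440, so δ = +10.626°.
cos H₀ = −tan(+16.2°) tan(+10.626°) = -0.0545, H₀ = 1.6253 rad.
Bracket: H₀ sin φ sin δ + cos φ cos δ sin H₀ = 1.6253×0.27899×0.18440 + 0.96029×0.98285×0.99851 = 0.083615 + 0.942415 = 1.026030.
Q̄ = (S₀/π) × [bracket] = (731/π) × 1.026030 = 238.74 W/m².
— Configuration B (φ=+49.8°):
cos H₀ = −tan(+49.8°) tan(+10.626°) = -0.2220, H₀ = 1.7947 rad.
Bracket: H₀ sin φ sin δ + cos φ cos δ sin H₀ = 1.7947×0.76380×0.18440 + 0.64546×0.98285×0.97504 = 0.252774 + 0.618556 = 0.871330.
Q̄ = (S₀/π) × [bracket] = (731/π) × 0.871330 = 202.75 W/m².
Ratio Q̄_A / Q̄_B = 238.74 / 202.75 = 1.178.

Q̄_A / Q̄_B ≈ 1.18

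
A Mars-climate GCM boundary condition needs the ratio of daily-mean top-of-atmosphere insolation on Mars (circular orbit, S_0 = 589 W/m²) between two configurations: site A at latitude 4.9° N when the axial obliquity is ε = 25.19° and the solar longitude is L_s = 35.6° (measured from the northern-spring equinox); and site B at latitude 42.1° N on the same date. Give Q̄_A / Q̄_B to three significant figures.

— Configuration A (ϕ=+4.9°):
Solar declination: sin δ = sin ε · sin L_s = sin 25.19° × sin 35.6° = 0.24776, so δ = +14.345°.
cos h₀ = −tan(+4.9°) tan(+14.345°) = -0.0219, h₀ = 1.5927 rad.
Bracket: h₀ sin ϕ sin δ + cos ϕ cos δ sin h₀ = 1.5927×0.08542×0.24776 + 0.99635×0.96882×0.99976 = 0.033707 + 0.965052 = 0.998759.
Q̄ = (S_0/π) × [bracket] = (589/π) × 0.998759 = 187.25 W/m².
— Configuration B (ϕ=+42.1°):
cos h₀ = −tan(+42.1°) tan(+14.345°) = -0.2311, h₀ = 1.8040 rad.
Bracket: h₀ sin ϕ sin δ + cos ϕ cos δ sin h₀ = 1.8040×0.67043×0.24776 + 0.74198×0.96882×0.97294 = 0.299655 + 0.699393 = 0.999048.
Q̄ = (S_0/π) × [bracket] = (589/π) × 0.999048 = 187.31 W/m².
Ratio Q̄_A / Q̄_B = 187.25 / 187.31 = 0.9997.

Q̄_A / Q̄_B ≈ 1.00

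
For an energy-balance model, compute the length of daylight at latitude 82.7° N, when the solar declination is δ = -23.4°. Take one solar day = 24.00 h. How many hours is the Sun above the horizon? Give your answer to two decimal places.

cos h₀ = −tan ϕ · tan δ = 3.3781 ≥ 1, so the Sun never rises (polar night) and h₀ = 0.
Daylight = 2h₀/(2π) × 24.00 h = (0.0000/π) × 24.00 = 0.00 h.

0.00 h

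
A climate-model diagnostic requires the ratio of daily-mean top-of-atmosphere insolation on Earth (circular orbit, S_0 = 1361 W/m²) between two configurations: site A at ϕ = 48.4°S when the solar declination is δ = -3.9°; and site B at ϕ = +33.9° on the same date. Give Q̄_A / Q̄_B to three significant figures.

— Configuration A (ϕ=-48.4°):
cos h₀ = −tan(-48.4°) tan(-3.900°) = -0.0768, h₀ = 1.6477 rad.
Bracket: h₀ sin ϕ sin δ + cos ϕ cos δ sin h₀ = 1.6477×-0.74780×-0.06802 + 0.66393×0.99768×0.99705 = 0.083811 + 0.660436 = 0.744247.
Q̄ = (S_0/π) × [bracket] = (1361/π) × 0.744247 = 322.42 W/m².
— Configuration B (ϕ=+33.9°):
cos h₀ = −tan(+33.9°) tan(-3.900°) = 0.0458, h₀ = 1.5250 rad.
Bracket: h₀ sin ϕ sin δ + cos ϕ cos δ sin h₀ = 1.5250×0.55775×-0.06802 + 0.83001×0.99768×0.99895 = -0.057856 + 0.827215 = 0.769359.
Q̄ = (S_0/π) × [bracket] = (1361/π) × 0.769359 = 333.30 W/m².
Ratio Q̄_A / Q̄_B = 322.42 / 333.30 = 0.9674.

Q̄_A / Q̄_B ≈ 0.967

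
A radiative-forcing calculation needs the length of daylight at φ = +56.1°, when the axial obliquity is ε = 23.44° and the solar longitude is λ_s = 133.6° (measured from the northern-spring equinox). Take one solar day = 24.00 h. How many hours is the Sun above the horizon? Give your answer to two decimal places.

Solar declination: sin δ = sin ε · sin λ_s = sin 23.44° × sin 133.6° = 0.28807, so δ = +16.742°.
cos H₀ = −tan φ · tan δ = −tan(+56.1°) × tan(+16.742°) = -0.4477, so H₀ = 2.0349 rad = 116.59°.
Daylight = 2H₀/(2π) × 24.00 h = (2.0349/π) × 24.00 = 15.55 h.

15.55 h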